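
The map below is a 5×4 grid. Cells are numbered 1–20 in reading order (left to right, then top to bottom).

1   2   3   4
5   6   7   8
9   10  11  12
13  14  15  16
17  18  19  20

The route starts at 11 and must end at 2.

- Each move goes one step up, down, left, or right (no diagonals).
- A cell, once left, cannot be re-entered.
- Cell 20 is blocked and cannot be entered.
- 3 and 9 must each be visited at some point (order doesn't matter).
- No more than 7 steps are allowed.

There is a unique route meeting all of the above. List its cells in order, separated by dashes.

11 - 10 - 9 - 5 - 6 - 7 - 3 - 2

The budget equals the shortest possible length, so every move has to be on a shortest route through the required cells.
Route from 11: left 2 to 9, up 1 to 5, right 2 to 7, up 1 to 3, left 1 to 2 — 7 moves in all.
Check: all required cells visited; 7 ≤ 7 moves.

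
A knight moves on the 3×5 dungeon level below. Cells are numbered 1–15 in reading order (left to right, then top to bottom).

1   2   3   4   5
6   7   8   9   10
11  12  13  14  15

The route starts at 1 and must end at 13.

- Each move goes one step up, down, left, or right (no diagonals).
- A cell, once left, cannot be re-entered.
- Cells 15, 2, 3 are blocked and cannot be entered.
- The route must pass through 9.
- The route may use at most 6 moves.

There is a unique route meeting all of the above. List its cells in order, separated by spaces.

Any route must reach 9 and still end at 13 within 6 moves, so the order of the required stops is forced.
Route from 1: down to 6, 3× right (reaching 9), down to 14, left to 13 — 6 moves in all.
Check: all required cells visited; 6 ≤ 6 moves.

1 6 7 8 9 14 13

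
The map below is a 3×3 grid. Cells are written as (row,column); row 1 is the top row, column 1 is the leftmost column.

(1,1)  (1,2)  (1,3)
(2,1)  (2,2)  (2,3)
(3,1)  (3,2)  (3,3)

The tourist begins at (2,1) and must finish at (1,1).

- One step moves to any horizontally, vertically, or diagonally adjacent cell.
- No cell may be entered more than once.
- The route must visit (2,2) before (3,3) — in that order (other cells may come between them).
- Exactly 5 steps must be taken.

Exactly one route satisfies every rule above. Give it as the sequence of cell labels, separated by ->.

(2,1) -> (2,2) -> (3,3) -> (2,3) -> (1,2) -> (1,1)

The waypoints must appear in the order (2,2), (3,3), with no cell reused.
Route from (2,1): right 1 to (2,2), down-right 1 to (3,3), up 1 to (2,3), up-left 1 to (1,2), left 1 to (1,1) — 5 moves in all.
Check: order respected ((2,2) at step 1, (3,3) at step 2); 5 moves as required.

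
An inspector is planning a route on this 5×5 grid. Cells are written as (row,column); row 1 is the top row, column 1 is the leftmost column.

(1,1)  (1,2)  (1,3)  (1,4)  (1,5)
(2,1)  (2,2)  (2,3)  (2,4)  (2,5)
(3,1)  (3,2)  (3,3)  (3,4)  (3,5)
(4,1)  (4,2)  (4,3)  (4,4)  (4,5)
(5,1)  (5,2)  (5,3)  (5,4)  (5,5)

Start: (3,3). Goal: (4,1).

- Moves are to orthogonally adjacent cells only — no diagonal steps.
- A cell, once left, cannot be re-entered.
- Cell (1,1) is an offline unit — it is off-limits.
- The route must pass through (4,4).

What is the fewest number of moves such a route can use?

Any route passes through (4,4) somewhere between (3,3) and (4,1). Summing Manhattan distances along the two legs ((3,3) → (4,4) → (4,1)) gives a lower bound of 2 + 3 = 5 moves.
A route of 5 moves achieves this: (3,3) → (3,4) → (4,4) → (4,3) → (4,2) → (4,1).
Since 5 matches the lower bound, it is optimal.

5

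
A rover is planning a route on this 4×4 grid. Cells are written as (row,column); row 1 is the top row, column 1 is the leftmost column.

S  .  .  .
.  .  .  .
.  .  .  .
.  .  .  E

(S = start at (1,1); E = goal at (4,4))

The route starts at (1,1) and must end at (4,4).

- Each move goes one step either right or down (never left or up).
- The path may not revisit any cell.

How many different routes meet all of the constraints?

A right/down-only route from (1,1) to (4,4) makes exactly 3 down-moves and 3 right-moves in some order.
With no other constraints that would be C(6,3) = 20 routes.
That gives 20 routes.

20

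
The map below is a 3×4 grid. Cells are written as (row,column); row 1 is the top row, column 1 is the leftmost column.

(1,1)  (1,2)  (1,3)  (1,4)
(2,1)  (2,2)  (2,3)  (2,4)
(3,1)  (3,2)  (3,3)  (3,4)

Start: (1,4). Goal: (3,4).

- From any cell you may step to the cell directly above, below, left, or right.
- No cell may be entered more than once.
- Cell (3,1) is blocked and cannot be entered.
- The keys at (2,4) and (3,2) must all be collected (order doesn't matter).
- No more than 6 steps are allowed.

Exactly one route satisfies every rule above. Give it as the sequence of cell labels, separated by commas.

(1,4), (2,4), (2,3), (2,2), (3,2), (3,3), (3,4)

The budget equals the shortest possible length, so every move has to be on a shortest route through the required cells.
Route from (1,4): down 1 to (2,4), left 2 to (2,2), down 1 to (3,2), right 2 to (3,4) — 6 moves in all.
Check: all required cells visited; 6 ≤ 6 moves.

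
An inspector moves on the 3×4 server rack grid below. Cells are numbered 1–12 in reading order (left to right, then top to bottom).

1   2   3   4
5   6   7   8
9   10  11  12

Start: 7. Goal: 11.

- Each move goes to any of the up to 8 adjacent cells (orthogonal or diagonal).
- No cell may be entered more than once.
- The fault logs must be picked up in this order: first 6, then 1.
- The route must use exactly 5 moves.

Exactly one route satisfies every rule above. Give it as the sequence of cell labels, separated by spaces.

7 6 1 5 10 11

The waypoints must appear in the order 6, 1, with no cell reused.
Route from 7: left 1 to 6, up-left 1 to 1, down 1 to 5, down-right 1 to 10, right 1 to 11 — 5 moves in all.
Check: order respected (6 at step 1, 1 at step 2); 5 moves as required.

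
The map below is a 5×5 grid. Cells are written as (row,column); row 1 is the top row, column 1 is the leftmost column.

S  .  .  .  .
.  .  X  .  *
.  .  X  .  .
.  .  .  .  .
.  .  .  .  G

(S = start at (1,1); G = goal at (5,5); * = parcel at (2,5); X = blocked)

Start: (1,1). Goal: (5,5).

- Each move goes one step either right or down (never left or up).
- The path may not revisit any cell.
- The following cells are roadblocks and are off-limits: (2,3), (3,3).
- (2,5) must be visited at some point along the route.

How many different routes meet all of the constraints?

2

A right/down-only route from (1,1) to (5,5) makes exactly 4 down-moves and 4 right-moves in some order.
With no other constraints that would be C(8,4) = 70 routes.
Split at (2,5) and multiply the segment counts (each segment already excludes blocked cells): (1,1)→(2,5): 2; (2,5)→(5,5): 1; product = 2.
That gives 2 routes.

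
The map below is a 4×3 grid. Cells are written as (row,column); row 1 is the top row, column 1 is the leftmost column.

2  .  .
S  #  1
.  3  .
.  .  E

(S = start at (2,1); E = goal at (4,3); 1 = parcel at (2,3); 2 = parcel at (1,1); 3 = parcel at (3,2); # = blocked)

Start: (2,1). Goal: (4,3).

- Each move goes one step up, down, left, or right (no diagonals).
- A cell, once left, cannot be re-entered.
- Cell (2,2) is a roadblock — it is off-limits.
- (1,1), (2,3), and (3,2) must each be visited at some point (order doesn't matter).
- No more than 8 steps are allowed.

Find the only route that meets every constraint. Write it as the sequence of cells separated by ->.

The 8-move cap with required stops at (1,1), (2,3), (3,2) leaves no slack for detours.
Route from (2,1): up to (1,1), 2× right (reaching (1,3)), 2× down (reaching (3,3)), left to (3,2), down to (4,2), right to (4,3) — 8 moves in all.
Check: all required cells visited; 8 ≤ 8 moves.

(2,1) -> (1,1) -> (1,2) -> (1,3) -> (2,3) -> (3,3) -> (3,2) -> (4,2) -> (4,3)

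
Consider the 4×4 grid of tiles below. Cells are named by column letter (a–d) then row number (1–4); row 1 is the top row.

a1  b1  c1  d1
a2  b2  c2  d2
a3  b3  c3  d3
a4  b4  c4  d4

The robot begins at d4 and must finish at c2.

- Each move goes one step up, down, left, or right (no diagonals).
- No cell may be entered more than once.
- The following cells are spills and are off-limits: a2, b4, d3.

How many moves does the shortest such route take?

The Manhattan distance from d4 to c2 is |4−2| + |4−3| = 3, so at least 3 moves are needed.
A route of 3 moves achieves this: d4 → c4 → c3 → c2.
Since 3 matches the lower bound, it is optimal.

3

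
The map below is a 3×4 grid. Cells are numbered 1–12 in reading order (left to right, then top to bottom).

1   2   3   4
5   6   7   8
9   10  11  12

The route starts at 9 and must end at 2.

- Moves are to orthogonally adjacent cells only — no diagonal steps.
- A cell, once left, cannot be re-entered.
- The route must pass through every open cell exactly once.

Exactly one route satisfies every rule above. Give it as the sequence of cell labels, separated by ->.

9 -> 10 -> 11 -> 12 -> 8 -> 4 -> 3 -> 7 -> 6 -> 5 -> 1 -> 2

Need to visit all 12 open cells exactly once, starting at 9 and ending at 2.
Route from 9: 3× right (reaching 12), 2× up (reaching 4), left to 3, down to 7, 2× left (reaching 5), up to 1, right to 2 — 11 moves in all.
Check: all 12 open cells covered.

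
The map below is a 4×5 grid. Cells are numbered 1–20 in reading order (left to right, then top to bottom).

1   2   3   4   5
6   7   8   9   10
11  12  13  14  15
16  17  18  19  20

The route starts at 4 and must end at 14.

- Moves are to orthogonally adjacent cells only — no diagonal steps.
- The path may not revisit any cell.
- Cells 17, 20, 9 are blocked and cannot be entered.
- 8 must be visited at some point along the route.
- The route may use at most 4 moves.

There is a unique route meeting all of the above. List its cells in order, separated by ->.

4 -> 3 -> 8 -> 13 -> 14

The budget equals the shortest possible length, so every move has to be on a shortest route through the required cells.
Route from 4: left to 3, 2× down (reaching 13), right to 14 — 4 moves in all.
Check: all required cells visited; 4 ≤ 4 moves.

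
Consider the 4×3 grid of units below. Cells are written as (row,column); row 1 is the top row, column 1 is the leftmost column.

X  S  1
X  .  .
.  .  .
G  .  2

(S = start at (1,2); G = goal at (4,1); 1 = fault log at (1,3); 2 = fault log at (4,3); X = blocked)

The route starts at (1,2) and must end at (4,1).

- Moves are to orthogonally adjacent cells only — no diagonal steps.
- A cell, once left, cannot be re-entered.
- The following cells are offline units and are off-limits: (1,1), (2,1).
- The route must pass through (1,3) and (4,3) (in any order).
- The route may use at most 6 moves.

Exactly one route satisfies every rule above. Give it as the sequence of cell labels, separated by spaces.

The budget equals the shortest possible length, so every move has to be on a shortest route through the required cells.
Route from (1,2): right to (1,3), 3× down (reaching (4,3)), 2× left (reaching (4,1)) — 6 moves in all.
Check: all required cells visited; 6 ≤ 6 moves.

(1,2) (1,3) (2,3) (3,3) (4,3) (4,2) (4,1)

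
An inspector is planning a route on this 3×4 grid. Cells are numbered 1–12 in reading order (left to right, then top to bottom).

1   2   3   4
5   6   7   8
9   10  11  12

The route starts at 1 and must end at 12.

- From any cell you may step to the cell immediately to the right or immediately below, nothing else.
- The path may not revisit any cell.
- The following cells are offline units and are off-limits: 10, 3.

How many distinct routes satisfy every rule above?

A right/down-only route from 1 to 12 makes exactly 2 down-moves and 3 right-moves in some order.
With no other constraints that would be C(5,2) = 10 routes.
Subtract routes through each blocked cell (inclusion–exclusion for overlaps): − through 3: 3 − through 10: 3 → 4.
That gives 4 routes.

4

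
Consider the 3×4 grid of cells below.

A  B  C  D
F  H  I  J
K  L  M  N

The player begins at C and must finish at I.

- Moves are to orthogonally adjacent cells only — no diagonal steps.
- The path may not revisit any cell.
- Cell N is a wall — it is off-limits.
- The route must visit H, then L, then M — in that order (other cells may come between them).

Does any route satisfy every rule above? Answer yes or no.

One route that works: C → B → H → L → M → I.

yes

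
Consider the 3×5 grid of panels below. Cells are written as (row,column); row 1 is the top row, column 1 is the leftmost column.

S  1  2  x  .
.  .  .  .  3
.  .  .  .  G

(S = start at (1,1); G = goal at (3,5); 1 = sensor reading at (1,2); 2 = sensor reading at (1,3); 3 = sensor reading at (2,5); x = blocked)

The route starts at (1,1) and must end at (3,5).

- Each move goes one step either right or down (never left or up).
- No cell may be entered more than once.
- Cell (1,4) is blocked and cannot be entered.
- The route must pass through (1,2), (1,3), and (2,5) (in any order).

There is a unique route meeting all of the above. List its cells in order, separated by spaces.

(1,1) (1,2) (1,3) (2,3) (2,4) (2,5) (3,5)

Moves only go right or down, so the column and row indices never decrease.
Route from (1,1): right 2 to (1,3), down 1 to (2,3), right 2 to (2,5), down 1 to (3,5) — 6 moves in all.
Check: all required cells visited.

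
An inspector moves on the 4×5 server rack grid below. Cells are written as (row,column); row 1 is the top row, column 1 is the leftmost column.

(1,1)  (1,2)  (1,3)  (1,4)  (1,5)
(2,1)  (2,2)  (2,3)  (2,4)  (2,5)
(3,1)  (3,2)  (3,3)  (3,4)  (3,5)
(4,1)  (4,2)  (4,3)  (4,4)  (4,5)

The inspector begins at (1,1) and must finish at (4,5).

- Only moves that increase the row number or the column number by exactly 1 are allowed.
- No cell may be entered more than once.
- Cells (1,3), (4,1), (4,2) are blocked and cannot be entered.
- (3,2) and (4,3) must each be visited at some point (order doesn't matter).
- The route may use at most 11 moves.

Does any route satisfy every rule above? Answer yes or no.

One route that works: (1,1) → (2,1) → (3,1) → (3,2) → (3,3) → (4,3) → (4,4) → (4,5).

yes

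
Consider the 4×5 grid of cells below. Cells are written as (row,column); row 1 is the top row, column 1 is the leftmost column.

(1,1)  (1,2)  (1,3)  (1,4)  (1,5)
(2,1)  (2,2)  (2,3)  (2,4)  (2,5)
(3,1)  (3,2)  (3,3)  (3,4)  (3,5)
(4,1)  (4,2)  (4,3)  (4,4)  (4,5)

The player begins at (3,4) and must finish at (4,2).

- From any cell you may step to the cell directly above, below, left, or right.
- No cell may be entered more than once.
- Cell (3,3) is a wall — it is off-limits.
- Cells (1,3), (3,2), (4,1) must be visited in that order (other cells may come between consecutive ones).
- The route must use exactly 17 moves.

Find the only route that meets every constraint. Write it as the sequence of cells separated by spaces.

The waypoints must appear in the order (1,3), (3,2), (4,1), with no cell reused.
Route from (3,4): down 1 to (4,4), right 1 to (4,5), up 3 to (1,5), left 1 to (1,4), down 1 to (2,4), left 1 to (2,3), up 1 to (1,3), left 2 to (1,1), down 1 to (2,1), right 1 to (2,2), down 1 to (3,2), left 1 to (3,1), down 1 to (4,1), right 1 to (4,2) — 17 moves in all.
Check: order respected ((1,3) at step 9, (3,2) at step 14, (4,1) at step 16); 17 moves as required.

(3,4) (4,4) (4,5) (3,5) (2,5) (1,5) (1,4) (2,4) (2,3) (1,3) (1,2) (1,1) (2,1) (2,2) (3,2) (3,1) (4,1) (4,2)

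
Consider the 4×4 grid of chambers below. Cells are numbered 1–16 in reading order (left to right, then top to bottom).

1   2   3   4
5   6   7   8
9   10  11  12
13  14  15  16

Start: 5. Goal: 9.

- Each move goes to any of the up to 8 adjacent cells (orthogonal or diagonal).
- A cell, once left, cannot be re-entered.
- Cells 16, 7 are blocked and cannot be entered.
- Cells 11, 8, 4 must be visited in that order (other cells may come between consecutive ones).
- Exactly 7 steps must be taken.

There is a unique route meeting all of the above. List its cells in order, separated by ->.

The waypoints must appear in the order 11, 8, 4, with no cell reused.
Route from 5: down-right to 10, right to 11, up-right to 8, up to 4, left to 3, 2× down-left (reaching 9) — 7 moves in all.
Check: order respected (11 at step 2, 8 at step 3, 4 at step 4); 7 moves as required.

5 -> 10 -> 11 -> 8 -> 4 -> 3 -> 6 -> 9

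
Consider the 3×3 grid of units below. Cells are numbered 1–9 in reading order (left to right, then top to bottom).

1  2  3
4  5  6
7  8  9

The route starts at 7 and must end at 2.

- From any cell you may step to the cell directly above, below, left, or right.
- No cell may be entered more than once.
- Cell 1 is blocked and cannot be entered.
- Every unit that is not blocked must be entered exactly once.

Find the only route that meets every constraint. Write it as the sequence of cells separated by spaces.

7 4 5 8 9 6 3 2

Need to visit all 8 open cells exactly once, starting at 7 and ending at 2.
Cell 9 has only two open neighbours (6 and 8), so the path must pass straight through it: one of those is the cell it's entered from and the other is where it exits.
Route from 7: up 1 to 4, right 1 to 5, down 1 to 8, right 1 to 9, up 2 to 3, left 1 to 2 — 7 moves in all.
Check: all 8 open cells covered.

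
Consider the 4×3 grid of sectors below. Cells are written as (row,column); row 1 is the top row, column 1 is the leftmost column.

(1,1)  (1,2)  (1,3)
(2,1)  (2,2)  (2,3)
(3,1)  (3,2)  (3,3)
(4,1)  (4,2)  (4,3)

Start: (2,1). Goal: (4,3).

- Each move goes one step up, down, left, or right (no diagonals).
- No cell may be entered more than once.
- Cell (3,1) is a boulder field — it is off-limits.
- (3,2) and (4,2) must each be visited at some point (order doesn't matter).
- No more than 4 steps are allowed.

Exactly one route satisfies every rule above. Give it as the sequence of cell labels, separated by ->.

(2,1) -> (2,2) -> (3,2) -> (4,2) -> (4,3)

The budget equals the shortest possible length, so every move has to be on a shortest route through the required cells.
Route from (2,1): right to (2,2), 2× down (reaching (4,2)), right to (4,3) — 4 moves in all.
Check: all required cells visited; 4 ≤ 4 moves.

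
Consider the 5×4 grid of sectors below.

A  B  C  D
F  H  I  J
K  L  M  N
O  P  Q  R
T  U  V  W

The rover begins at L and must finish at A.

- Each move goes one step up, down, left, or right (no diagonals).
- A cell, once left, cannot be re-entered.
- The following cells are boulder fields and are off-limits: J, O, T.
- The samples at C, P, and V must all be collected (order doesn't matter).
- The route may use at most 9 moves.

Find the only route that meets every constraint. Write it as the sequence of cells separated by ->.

Any route must reach C, P, and V and still end at A within 9 moves, so the order of the required stops is forced.
Route from L: 2× down (reaching U), right to V, 4× up (reaching C), 2× left (reaching A) — 9 moves in all.
Check: all required cells visited; 9 ≤ 9 moves.

L -> P -> U -> V -> Q -> M -> I -> C -> B -> A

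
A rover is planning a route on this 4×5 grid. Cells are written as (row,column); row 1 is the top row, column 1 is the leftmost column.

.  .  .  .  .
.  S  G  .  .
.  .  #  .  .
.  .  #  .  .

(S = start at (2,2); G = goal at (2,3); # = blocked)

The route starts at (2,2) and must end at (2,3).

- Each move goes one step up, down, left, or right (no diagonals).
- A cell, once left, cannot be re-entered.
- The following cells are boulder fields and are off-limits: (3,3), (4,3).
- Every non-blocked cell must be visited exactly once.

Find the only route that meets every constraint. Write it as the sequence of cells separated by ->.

Need to visit all 18 open cells exactly once, starting at (2,2) and ending at (2,3).
Cell (1,1) has only two open neighbours ((2,1) and (1,2)), so the path must pass straight through it: one of those is the cell it's entered from and the other is where it exits.
Route from (2,2): down 2 to (4,2), left 1 to (4,1), up 3 to (1,1), right 4 to (1,5), down 3 to (4,5), left 1 to (4,4), up 2 to (2,4), left 1 to (2,3) — 17 moves in all.
Check: all 18 open cells covered.

(2,2) -> (3,2) -> (4,2) -> (4,1) -> (3,1) -> (2,1) -> (1,1) -> (1,2) -> (1,3) -> (1,4) -> (1,5) -> (2,5) -> (3,5) -> (4,5) -> (4,4) -> (3,4) -> (2,4) -> (2,3)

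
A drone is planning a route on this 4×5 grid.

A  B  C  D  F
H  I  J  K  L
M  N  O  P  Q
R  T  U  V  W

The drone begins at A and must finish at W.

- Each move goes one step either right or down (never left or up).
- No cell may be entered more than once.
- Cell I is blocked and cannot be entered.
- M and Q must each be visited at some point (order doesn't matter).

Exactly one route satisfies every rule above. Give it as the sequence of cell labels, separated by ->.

Moves only go right or down, so the column and row indices never decrease.
Route from A: down 2 to M, right 4 to Q, down 1 to W — 7 moves in all.
Check: all required cells visited.

A -> H -> M -> N -> O -> P -> Q -> W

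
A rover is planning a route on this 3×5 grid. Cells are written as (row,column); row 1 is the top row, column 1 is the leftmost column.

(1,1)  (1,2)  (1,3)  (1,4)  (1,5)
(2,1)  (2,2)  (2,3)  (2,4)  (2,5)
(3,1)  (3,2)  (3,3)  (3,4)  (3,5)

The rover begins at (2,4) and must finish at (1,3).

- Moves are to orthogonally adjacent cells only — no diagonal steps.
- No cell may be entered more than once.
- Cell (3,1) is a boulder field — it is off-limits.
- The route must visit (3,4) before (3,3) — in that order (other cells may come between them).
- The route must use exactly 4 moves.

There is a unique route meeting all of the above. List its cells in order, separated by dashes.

(2,4) - (3,4) - (3,3) - (2,3) - (1,3)

The waypoints must appear in the order (3,4), (3,3), with no cell reused.
Route from (2,4): down to (3,4), left to (3,3), 2× up (reaching (1,3)) — 4 moves in all.
Check: order respected ((3,4) at step 1, (3,3) at step 2); 4 moves as required.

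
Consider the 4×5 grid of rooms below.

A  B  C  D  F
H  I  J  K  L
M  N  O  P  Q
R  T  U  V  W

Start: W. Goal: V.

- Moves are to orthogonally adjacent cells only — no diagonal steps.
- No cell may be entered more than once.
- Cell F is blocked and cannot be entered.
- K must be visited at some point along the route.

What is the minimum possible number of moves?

5

Any route passes through K somewhere between W and V. Summing Manhattan distances along the two legs (W → K → V) gives a lower bound of 3 + 2 = 5 moves.
A route of 5 moves achieves this: W → Q → L → K → P → V.
Since 5 matches the lower bound, it is optimal.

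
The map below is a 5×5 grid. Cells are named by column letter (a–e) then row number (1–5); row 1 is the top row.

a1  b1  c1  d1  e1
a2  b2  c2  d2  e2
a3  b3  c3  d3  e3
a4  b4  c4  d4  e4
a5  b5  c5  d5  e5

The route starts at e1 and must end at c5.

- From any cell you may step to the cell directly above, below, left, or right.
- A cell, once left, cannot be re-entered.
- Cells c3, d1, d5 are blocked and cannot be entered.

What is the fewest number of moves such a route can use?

The Manhattan distance from e1 to c5 is |1−5| + |5−3| = 6, so at least 6 moves are needed.
A route of 6 moves achieves this: e1 → e2 → e3 → e4 → d4 → c4 → c5.
Since 6 matches the lower bound, it is optimal.

6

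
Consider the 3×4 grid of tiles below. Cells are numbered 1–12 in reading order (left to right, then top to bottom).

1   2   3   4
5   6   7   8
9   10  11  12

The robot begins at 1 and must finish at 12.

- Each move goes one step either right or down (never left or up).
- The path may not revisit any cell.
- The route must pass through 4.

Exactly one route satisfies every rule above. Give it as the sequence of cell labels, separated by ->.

Moves only go right or down, so the column and row indices never decrease.
Route from 1: right 3 to 4, down 2 to 12 — 5 moves in all.
Check: all required cells visited.

1 -> 2 -> 3 -> 4 -> 8 -> 12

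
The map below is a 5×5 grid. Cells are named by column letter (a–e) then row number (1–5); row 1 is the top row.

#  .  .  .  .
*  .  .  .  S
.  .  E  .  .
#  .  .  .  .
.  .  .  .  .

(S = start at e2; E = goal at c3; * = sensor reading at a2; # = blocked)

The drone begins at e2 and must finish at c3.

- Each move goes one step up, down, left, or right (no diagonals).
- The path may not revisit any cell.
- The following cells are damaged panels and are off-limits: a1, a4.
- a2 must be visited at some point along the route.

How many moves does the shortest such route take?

Any route passes through a2 somewhere between e2 and c3. Summing Manhattan distances along the two legs (e2 → a2 → c3) gives a lower bound of 4 + 3 = 7 moves.
A route of 7 moves achieves this: e2 → d2 → c2 → b2 → a2 → a3 → b3 → c3.
Since 7 matches the lower bound, it is optimal.

7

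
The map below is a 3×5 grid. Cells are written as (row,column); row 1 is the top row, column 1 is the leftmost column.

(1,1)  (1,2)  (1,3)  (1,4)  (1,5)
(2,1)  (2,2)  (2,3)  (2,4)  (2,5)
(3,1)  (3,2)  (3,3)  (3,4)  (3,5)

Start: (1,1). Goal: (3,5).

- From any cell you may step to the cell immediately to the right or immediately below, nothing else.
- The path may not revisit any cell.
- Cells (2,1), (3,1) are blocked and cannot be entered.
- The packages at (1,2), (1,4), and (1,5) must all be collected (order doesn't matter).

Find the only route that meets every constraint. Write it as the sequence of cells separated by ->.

(1,1) -> (1,2) -> (1,3) -> (1,4) -> (1,5) -> (2,5) -> (3,5)

Moves only go right or down, so the column and row indices never decrease.
Route from (1,1): right 4 to (1,5), down 2 to (3,5) — 6 moves in all.
Check: all required cells visited.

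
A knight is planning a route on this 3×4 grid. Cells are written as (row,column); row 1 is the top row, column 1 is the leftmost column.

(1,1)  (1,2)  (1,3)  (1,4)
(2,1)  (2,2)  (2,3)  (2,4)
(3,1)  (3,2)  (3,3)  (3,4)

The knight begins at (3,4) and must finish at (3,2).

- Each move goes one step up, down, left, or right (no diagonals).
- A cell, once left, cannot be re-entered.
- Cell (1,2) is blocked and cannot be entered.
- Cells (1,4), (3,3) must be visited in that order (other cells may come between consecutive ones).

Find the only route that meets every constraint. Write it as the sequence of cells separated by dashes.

(3,4) - (2,4) - (1,4) - (1,3) - (2,3) - (3,3) - (3,2)

The waypoints must appear in the order (1,4), (3,3), with no cell reused.
Route from (3,4): 2× up (reaching (1,4)), left to (1,3), 2× down (reaching (3,3)), left to (3,2) — 6 moves in all.
Check: order respected ((1,4) at step 2, (3,3) at step 5).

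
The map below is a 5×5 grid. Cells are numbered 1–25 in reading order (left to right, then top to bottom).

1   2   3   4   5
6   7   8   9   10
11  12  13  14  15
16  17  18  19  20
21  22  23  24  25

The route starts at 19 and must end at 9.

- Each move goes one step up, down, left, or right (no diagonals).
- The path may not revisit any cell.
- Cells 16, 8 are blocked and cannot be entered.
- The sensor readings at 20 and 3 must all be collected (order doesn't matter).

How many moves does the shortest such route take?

10

Any route passes through 20 and 3 in some order between 19 and 9. Summing Manhattan distances along each leg and taking the cheapest ordering (19 → 20 → 3 → 9) gives a lower bound of 1 + 5 + 2 = 8 moves.
The shortest route satisfying every rule uses 10 moves: 19 → 20 → 15 → 14 → 13 → 12 → 7 → 2 → 3 → 4 → 9.
The no-revisit rule (legs can't share cells) pushes the minimum above the 8-move bound; an exhaustive check rules out every length from 8 to 9, leaving 10 as the minimum.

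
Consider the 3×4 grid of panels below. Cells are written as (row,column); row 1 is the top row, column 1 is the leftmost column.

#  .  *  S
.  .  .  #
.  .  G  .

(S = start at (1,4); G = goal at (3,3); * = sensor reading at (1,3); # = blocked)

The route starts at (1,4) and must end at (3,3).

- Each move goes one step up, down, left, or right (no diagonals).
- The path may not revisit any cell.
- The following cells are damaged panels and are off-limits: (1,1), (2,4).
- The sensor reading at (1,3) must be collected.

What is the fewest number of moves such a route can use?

Any route passes through (1,3) somewhere between (1,4) and (3,3). Summing Manhattan distances along the two legs ((1,4) → (1,3) → (3,3)) gives a lower bound of 1 + 2 = 3 moves.
A route of 3 moves achieves this: (1,4) → (1,3) → (2,3) → (3,3).
Since 3 matches the lower bound, it is optimal.

3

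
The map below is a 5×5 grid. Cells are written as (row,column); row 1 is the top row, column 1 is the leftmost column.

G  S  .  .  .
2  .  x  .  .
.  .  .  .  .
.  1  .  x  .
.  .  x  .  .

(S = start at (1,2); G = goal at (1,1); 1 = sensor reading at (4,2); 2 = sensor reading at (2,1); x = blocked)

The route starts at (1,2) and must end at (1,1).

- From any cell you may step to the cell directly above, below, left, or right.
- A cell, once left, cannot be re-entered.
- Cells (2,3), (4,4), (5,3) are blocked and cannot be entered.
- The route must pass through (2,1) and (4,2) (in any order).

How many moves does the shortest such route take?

7

Any route passes through (2,1) and (4,2) in some order between (1,2) and (1,1). Summing Manhattan distances along each leg and taking the cheapest ordering ((1,2) → (4,2) → (2,1) → (1,1)) gives a lower bound of 3 + 3 + 1 = 7 moves.
A route of 7 moves achieves this: (1,2) → (2,2) → (3,2) → (4,2) → (4,1) → (3,1) → (2,1) → (1,1).
Since 7 matches the lower bound, it is optimal.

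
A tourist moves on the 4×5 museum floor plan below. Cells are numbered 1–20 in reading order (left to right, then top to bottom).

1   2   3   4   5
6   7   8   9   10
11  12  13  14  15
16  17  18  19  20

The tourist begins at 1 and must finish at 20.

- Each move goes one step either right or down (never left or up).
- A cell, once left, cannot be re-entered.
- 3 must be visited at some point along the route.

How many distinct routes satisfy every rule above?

10

A right/down-only route from 1 to 20 makes exactly 3 down-moves and 4 right-moves in some order.
With no other constraints that would be C(7,3) = 35 routes.
Split at 3 and multiply the segment counts: 1→3: 1; 3→20: 10; product = 10.
That gives 10 routes.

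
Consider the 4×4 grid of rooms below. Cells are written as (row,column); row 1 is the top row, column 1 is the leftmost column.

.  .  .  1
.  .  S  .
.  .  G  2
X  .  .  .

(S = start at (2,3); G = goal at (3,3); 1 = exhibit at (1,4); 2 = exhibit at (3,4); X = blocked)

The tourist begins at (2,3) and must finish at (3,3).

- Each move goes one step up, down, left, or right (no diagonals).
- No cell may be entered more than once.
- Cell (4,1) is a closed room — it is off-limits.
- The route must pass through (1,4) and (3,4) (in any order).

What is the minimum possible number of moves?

5

Any route passes through (1,4) and (3,4) in some order between (2,3) and (3,3). Summing Manhattan distances along each leg and taking the cheapest ordering ((2,3) → (1,4) → (3,4) → (3,3)) gives a lower bound of 2 + 2 + 1 = 5 moves.
A route of 5 moves achieves this: (2,3) → (1,3) → (1,4) → (2,4) → (3,4) → (3,3).
Since 5 matches the lower bound, it is optimal.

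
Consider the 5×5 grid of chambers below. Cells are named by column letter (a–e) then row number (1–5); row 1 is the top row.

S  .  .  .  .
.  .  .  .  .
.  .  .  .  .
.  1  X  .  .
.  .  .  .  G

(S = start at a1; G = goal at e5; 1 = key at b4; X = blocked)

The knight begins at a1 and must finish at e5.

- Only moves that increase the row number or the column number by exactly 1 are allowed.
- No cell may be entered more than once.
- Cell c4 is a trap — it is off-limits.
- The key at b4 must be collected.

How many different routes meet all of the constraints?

4

A right/down-only route from a1 to e5 makes exactly 4 down-moves and 4 right-moves in some order.
With no other constraints that would be C(8,4) = 70 routes.
Split at b4 and multiply the segment counts (each segment already excludes blocked cells): a1→b4: 4; b4→e5: 1; product = 4.
That gives 4 routes.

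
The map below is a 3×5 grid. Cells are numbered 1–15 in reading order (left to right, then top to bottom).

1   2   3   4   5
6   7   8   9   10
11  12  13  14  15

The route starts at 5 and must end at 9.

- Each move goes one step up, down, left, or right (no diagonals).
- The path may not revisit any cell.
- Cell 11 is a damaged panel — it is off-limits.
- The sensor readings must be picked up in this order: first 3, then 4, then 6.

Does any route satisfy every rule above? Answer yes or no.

no

Ignoring the required order, 8 revisit-free routes from 5 to 9 pass through all of 3, 4, and 6; the waypoint orders that occur are 4 → 3 → 6 (6); 6 → 3 → 4 (2) — never 3 → 4 → 6.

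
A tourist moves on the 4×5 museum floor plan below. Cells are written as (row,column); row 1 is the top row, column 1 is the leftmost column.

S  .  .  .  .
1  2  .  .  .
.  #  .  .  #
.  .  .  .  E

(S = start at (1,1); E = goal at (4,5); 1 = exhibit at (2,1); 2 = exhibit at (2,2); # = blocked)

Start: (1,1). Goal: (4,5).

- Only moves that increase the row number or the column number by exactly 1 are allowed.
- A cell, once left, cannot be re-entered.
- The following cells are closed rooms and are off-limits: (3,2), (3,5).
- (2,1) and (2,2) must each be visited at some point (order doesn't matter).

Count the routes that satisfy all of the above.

A right/down-only route from (1,1) to (4,5) makes exactly 3 down-moves and 4 right-moves in some order.
With no other constraints that would be C(7,3) = 35 routes.
A monotone route can only reach the required cells in the order (2,1), (2,2), so split there and multiply the segment counts (each segment already excludes blocked cells): (1,1)→(2,1): 1; (2,1)→(2,2): 1; (2,2)→(4,5): 3; product = 3.
That gives 3 routes.

3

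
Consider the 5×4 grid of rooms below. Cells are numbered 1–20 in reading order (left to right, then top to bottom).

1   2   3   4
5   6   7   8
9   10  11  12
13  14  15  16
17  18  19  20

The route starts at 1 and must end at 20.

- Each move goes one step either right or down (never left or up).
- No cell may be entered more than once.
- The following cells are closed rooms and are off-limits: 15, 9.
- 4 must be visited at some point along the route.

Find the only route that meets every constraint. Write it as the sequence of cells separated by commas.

Moves only go right or down, so the column and row indices never decrease.
Route from 1: right 3 to 4, down 4 to 20 — 7 moves in all.
Check: all required cells visited.

1, 2, 3, 4, 8, 12, 16, 20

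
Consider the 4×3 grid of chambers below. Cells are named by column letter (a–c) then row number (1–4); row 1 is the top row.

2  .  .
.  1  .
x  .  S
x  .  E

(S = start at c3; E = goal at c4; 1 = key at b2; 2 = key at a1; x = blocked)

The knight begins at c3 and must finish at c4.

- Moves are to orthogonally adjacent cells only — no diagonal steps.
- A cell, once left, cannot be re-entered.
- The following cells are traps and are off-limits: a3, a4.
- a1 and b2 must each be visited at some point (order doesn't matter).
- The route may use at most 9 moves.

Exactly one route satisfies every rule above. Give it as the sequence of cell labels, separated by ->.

The 9-move cap with required stops at a1, b2 leaves no slack for detours.
Route from c3: 2× up (reaching c1), 2× left (reaching a1), down to a2, right to b2, 2× down (reaching b4), right to c4 — 9 moves in all.
Check: all required cells visited; 9 ≤ 9 moves.

c3 -> c2 -> c1 -> b1 -> a1 -> a2 -> b2 -> b3 -> b4 -> c4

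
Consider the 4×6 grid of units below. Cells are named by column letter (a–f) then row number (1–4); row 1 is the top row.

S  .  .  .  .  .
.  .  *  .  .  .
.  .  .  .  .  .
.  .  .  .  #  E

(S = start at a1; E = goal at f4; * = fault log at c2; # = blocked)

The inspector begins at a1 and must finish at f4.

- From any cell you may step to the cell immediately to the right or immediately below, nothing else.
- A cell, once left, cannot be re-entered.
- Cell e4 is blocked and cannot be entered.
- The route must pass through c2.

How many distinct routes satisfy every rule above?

12

A right/down-only route from a1 to f4 makes exactly 3 down-moves and 5 right-moves in some order.
With no other constraints that would be C(8,3) = 56 routes.
Split at c2 and multiply the segment counts (each segment already excludes blocked cells): a1→c2: 3; c2→f4: 4; product = 12.
That gives 12 routes.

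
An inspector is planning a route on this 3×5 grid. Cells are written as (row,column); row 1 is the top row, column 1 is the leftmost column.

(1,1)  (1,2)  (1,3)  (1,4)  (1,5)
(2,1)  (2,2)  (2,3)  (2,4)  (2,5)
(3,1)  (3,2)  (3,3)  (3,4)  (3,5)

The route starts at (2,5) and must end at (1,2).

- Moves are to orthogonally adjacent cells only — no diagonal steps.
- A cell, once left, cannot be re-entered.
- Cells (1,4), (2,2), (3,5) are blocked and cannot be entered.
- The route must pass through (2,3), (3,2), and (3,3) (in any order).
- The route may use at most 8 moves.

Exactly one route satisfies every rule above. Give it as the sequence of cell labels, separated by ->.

(2,5) -> (2,4) -> (2,3) -> (3,3) -> (3,2) -> (3,1) -> (2,1) -> (1,1) -> (1,2)

Any route must reach (2,3), (3,2), and (3,3) and still end at (1,2) within 8 moves, so the order of the required stops is forced.
Route from (2,5): 2× left (reaching (2,3)), down to (3,3), 2× left (reaching (3,1)), 2× up (reaching (1,1)), right to (1,2) — 8 moves in all.
Check: all required cells visited; 8 ≤ 8 moves.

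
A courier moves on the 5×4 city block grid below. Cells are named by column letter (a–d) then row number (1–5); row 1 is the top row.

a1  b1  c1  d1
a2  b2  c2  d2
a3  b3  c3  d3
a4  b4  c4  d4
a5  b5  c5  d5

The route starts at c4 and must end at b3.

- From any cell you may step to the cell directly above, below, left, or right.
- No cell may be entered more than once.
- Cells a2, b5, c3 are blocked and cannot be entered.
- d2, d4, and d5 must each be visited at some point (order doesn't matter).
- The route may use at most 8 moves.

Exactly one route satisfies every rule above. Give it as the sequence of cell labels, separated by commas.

c4, c5, d5, d4, d3, d2, c2, b2, b3

The 8-move cap with required stops at d2, d4, d5 leaves no slack for detours.
Route from c4: down to c5, right to d5, 3× up (reaching d2), 2× left (reaching b2), down to b3 — 8 moves in all.
Check: all required cells visited; 8 ≤ 8 moves.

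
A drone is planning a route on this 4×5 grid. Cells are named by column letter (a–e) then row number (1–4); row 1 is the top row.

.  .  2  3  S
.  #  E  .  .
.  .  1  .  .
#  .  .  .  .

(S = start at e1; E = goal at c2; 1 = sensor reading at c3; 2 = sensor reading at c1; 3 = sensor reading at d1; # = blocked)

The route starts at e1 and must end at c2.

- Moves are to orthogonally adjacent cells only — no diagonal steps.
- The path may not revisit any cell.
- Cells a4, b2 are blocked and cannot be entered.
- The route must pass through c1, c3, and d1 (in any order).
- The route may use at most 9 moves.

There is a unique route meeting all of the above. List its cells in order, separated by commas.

Any route must reach c1, c3, and d1 and still end at c2 within 9 moves, so the order of the required stops is forced.
Route from e1: 4× left (reaching a1), 2× down (reaching a3), 2× right (reaching c3), up to c2 — 9 moves in all.
Check: all required cells visited; 9 ≤ 9 moves.

e1, d1, c1, b1, a1, a2, a3, b3, c3, c2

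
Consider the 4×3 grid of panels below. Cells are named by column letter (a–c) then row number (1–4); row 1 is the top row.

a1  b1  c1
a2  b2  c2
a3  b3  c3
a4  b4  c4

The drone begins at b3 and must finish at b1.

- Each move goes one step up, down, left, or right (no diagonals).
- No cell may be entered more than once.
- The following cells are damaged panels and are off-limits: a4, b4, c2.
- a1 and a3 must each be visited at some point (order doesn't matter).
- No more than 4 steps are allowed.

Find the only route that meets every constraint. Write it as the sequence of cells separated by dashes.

Any route must reach a1 and a3 and still end at b1 within 4 moves, so the order of the required stops is forced.
Route from b3: left to a3, 2× up (reaching a1), right to b1 — 4 moves in all.
Check: all required cells visited; 4 ≤ 4 moves.

b3 - a3 - a2 - a1 - b1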